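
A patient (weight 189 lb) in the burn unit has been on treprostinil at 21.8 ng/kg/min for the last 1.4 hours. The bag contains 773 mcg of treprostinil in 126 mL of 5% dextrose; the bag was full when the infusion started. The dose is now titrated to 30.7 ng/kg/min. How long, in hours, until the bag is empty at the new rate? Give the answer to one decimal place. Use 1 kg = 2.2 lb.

3.9 hours

Initial rate:
Weight = 189 lb ÷ 2.2 lb/kg = 85.90909 kg
Dose = 21.8 ng/kg/min × 85.90909 kg = 1872.818 ng/min
1872.818 ng/min × 60 min/hr = 112369.1 ng/hr
Concentration = 773 mcg ÷ 126 mL = 6.134921 mcg/mL = 6134.921 ng/mL
Rate = 112369.1 ng/hr ÷ 6134.921 ng/mL = 18.31631 mL/hr
Volume infused so far = 18.31631 mL/hr × 1.4 hr = 25.64283 mL
Volume remaining = 126 − 25.64283 = 100.3572 mL
New rate:
Dose = 30.7 ng/kg/min × 85.90909 kg = 2637.409 ng/min
2637.409 ng/min × 60 min/hr = 158244.5 ng/hr
Rate = 158244.5 ng/hr ÷ 6134.921 ng/mL = 25.79407 mL/hr
Time remaining = 100.3572 mL ÷ 25.79407 mL/hr = 3.890708 hr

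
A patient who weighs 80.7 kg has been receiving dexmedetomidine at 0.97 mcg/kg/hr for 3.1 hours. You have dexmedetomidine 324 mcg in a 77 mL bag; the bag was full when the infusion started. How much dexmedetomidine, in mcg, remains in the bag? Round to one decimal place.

Dose = 0.97 mcg/kg/hr × 80.7 kg = 78.279 mcg/hr
Concentration = 324 mcg ÷ 77 mL = 4.207792 mcg/mL
Rate = 78.279 mcg/hr ÷ 4.207792 mcg/mL = 18.60334 mL/hr
Volume infused = 18.60334 mL/hr × 3.1 hr = 57.67036 mL
Volume remaining = 77 − 57.67036 = 19.32964 mL
Drug remaining = 19.32964 mL × 4.207792 mcg/mL = 81.3351 mcg

81.3 mcg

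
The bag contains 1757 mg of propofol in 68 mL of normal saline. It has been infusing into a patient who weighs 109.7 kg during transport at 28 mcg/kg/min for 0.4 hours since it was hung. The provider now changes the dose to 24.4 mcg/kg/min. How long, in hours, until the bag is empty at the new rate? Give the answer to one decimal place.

Initial rate:
Dose = 28 mcg/kg/min × 109.7 kg = 3071.6 mcg/min
3071.6 mcg/min × 60 min/hr = 184296 mcg/hr
Concentration = 1757 mg ÷ 68 mL = 25.83824 mg/mL = 25838.24 mcg/mL
Rate = 184296 mcg/hr ÷ 25838.24 mcg/mL = 7.132685 mL/hr
Volume infused so far = 7.132685 mL/hr × 0.4 hr = 2.853074 mL
Volume remaining = 68 − 2.853074 = 65.14693 mL
New rate:
Dose = 24.4 mcg/kg/min × 109.7 kg = 2676.68 mcg/min
2676.68 mcg/min × 60 min/hr = 160600.8 mcg/hr
Rate = 160600.8 mcg/hr ÷ 25838.24 mcg/mL = 6.215626 mL/hr
Time remaining = 65.14693 mL ÷ 6.215626 mL/hr = 10.48115 hr

10.5 hours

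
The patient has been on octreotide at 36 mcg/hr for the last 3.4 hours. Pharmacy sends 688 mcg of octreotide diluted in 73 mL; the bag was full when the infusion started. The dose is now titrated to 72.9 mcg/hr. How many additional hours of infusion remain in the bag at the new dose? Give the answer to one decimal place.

Initial rate:
Concentration = 688 mcg ÷ 73 mL = 9.424658 mcg/mL
Rate = 36 mcg/hr ÷ 9.424658 mcg/mL = 3.819767 mL/hr
Volume infused so far = 3.819767 mL/hr × 3.4 hr = 12.98721 mL
Volume remaining = 73 − 12.98721 = 60.01279 mL
New rate:
Rate = 72.9 mcg/hr ÷ 9.424658 mcg/mL = 7.735029 mL/hr
Time remaining = 60.01279 mL ÷ 7.735029 mL/hr = 7.758573 hr

7.8 hours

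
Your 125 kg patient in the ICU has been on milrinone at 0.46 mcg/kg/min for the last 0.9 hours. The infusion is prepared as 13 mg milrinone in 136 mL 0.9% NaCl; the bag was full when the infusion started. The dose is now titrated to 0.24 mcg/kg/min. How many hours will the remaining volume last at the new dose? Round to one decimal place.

Initial rate:
Dose = 0.46 mcg/kg/min × 125 kg = 57.5 mcg/min
57.5 mcg/min × 60 min/hr = 3450 mcg/hr
Concentration = 13 mg ÷ 136 mL = 0.09558824 mg/mL = 95.58824 mcg/mL
Rate = 3450 mcg/hr ÷ 95.58824 mcg/mL = 36.09231 mL/hr
Volume infused so far = 36.09231 mL/hr × 0.9 hr = 32.48308 mL
Volume remaining = 136 − 32.48308 = 103.5169 mL
New rate:
Dose = 0.24 mcg/kg/min × 125 kg = 30 mcg/min
30 mcg/min × 60 min/hr = 1800 mcg/hr
Rate = 1800 mcg/hr ÷ 95.58824 mcg/mL = 18.83077 mL/hr
Time remaining = 103.5169 mL ÷ 18.83077 mL/hr = 5.497222 hr

5.5 hours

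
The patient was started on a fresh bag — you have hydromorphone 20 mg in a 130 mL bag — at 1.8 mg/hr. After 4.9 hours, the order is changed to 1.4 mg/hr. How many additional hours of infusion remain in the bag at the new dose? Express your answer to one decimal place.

8.0 hours

Initial rate:
Concentration = 20 mg ÷ 130 mL = 0.1538462 mg/mL
Rate = 1.8 mg/hr ÷ 0.1538462 mg/mL = 11.7 mL/hr
Volume infused so far = 11.7 mL/hr × 4.9 hr = 57.33 mL
Volume remaining = 130 − 57.33 = 72.67 mL
New rate:
Rate = 1.4 mg/hr ÷ 0.1538462 mg/mL = 9.1 mL/hr
Time remaining = 72.67 mL ÷ 9.1 mL/hr = 7.985714 hr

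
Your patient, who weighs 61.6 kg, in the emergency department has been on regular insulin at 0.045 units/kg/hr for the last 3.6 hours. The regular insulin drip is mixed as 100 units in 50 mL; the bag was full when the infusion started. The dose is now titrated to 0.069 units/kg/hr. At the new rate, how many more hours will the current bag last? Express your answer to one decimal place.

21.2 hours

Initial rate:
Dose = 0.045 units/kg/hr × 61.6 kg = 2.772 units/hr
Concentration = 100 units ÷ 50 mL = 2 units/mL
Rate = 2.772 units/hr ÷ 2 units/mL = 1.386 mL/hr
Volume infused so far = 1.386 mL/hr × 3.6 hr = 4.9896 mL
Volume remaining = 50 − 4.9896 = 45.0104 mL
New rate:
Dose = 0.069 units/kg/hr × 61.6 kg = 4.2504 units/hr
Rate = 4.2504 units/hr ÷ 2 units/mL = 2.1252 mL/hr
Time remaining = 45.0104 mL ÷ 2.1252 mL/hr = 21.17937 hr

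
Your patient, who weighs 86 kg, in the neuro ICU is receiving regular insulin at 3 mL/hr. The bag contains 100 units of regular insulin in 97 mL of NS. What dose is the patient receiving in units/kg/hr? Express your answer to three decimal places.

0.036 units/kg/hr

Concentration = 100 units ÷ 97 mL = 1.030928 units/mL
Drug rate = 3 mL/hr × 1.030928 units/mL = 3.092784 units/hr
3.092784 units/hr ÷ 86 kg = 0.0359626 units/kg/hr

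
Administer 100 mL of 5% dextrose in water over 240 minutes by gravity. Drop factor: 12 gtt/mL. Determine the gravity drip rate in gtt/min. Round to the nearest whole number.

5 gtt/min

100 mL ÷ (240 min) = 0.4166667 mL/min
0.4166667 mL/min × 12 gtt/mL = 5 gtt/min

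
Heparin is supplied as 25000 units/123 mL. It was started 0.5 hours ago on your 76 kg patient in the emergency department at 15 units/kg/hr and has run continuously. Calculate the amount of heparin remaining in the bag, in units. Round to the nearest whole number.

24430 units

Dose = 15 units/kg/hr × 76 kg = 1140 units/hr
Concentration = 25000 units ÷ 123 mL = 203.252 units/mL
Rate = 1140 units/hr ÷ 203.252 units/mL = 5.6088 mL/hr
Volume infused = 5.6088 mL/hr × 0.5 hr = 2.8044 mL
Volume remaining = 123 − 2.8044 = 120.1956 mL
Drug remaining = 120.1956 mL × 203.252 units/mL = 24430 units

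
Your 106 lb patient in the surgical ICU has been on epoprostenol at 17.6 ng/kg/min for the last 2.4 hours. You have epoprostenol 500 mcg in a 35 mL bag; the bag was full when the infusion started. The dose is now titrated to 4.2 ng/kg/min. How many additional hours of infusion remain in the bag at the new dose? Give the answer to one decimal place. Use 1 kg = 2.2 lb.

31.1 hours

Initial rate:
Weight = 106 lb ÷ 2.2 lb/kg = 48.18182 kg
Dose = 17.6 ng/kg/min × 48.18182 kg = 848 ng/min
848 ng/min × 60 min/hr = 50880 ng/hr
Concentration = 500 mcg ÷ 35 mL = 14.28571 mcg/mL = 14285.71 ng/mL
Rate = 50880 ng/hr ÷ 14285.71 ng/mL = 3.5616 mL/hr
Volume infused so far = 3.5616 mL/hr × 2.4 hr = 8.54784 mL
Volume remaining = 35 − 8.54784 = 26.45216 mL
New rate:
Dose = 4.2 ng/kg/min × 48.18182 kg = 202.3636 ng/min
202.3636 ng/min × 60 min/hr = 12141.82 ng/hr
Rate = 12141.82 ng/hr ÷ 14285.71 ng/mL = 0.8499273 mL/hr
Time remaining = 26.45216 mL ÷ 0.8499273 mL/hr = 31.12285 hr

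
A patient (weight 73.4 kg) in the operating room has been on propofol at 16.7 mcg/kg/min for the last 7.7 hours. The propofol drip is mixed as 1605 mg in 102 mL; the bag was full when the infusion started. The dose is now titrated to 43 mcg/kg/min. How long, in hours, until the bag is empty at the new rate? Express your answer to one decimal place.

Initial rate:
Dose = 16.7 mcg/kg/min × 73.4 kg = 1225.78 mcg/min
1225.78 mcg/min × 60 min/hr = 73546.8 mcg/hr
Concentration = 1605 mg ÷ 102 mL = 15.73529 mg/mL = 15735.29 mcg/mL
Rate = 73546.8 mcg/hr ÷ 15735.29 mcg/mL = 4.674002 mL/hr
Volume infused so far = 4.674002 mL/hr × 7.7 hr = 35.98982 mL
Volume remaining = 102 − 35.98982 = 66.01018 mL
New rate:
Dose = 43 mcg/kg/min × 73.4 kg = 3156.2 mcg/min
3156.2 mcg/min × 60 min/hr = 189372 mcg/hr
Rate = 189372 mcg/hr ÷ 15735.29 mcg/mL = 12.03486 mL/hr
Time remaining = 66.01018 mL ÷ 12.03486 mL/hr = 5.484917 hr

5.5 hours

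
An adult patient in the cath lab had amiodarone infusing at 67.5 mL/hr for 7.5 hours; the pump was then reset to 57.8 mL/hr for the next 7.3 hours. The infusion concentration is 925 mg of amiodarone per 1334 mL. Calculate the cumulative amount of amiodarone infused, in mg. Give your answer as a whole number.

Concentration = 925 mg ÷ 1334 mL = 0.6934033 mg/mL
Stage 1: 67.5 mL/hr × 7.5 hr = 506.25 mL → 506.25 mL × 0.6934033 mg/mL = 351.0354 mg
Stage 2: 57.8 mL/hr × 7.3 hr = 421.94 mL → 421.94 mL × 0.6934033 mg/mL = 292.5746 mg
Total = 351.0354 + 292.5746 = 643.61 mg

644 mg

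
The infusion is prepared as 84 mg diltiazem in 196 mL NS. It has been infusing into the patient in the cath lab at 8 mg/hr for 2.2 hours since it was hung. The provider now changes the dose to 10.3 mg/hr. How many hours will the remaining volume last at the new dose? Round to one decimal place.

Initial rate:
Concentration = 84 mg ÷ 196 mL = 0.4285714 mg/mL
Rate = 8 mg/hr ÷ 0.4285714 mg/mL = 18.66667 mL/hr
Volume infused so far = 18.66667 mL/hr × 2.2 hr = 41.06667 mL
Volume remaining = 196 − 41.06667 = 154.9333 mL
New rate:
Rate = 10.3 mg/hr ÷ 0.4285714 mg/mL = 24.03333 mL/hr
Time remaining = 154.9333 mL ÷ 24.03333 mL/hr = 6.446602 hr

6.4 hours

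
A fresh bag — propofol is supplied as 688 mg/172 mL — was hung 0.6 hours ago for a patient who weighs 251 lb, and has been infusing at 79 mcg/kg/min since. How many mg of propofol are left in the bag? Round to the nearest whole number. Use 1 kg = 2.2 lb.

364 mg

Weight = 251 lb ÷ 2.2 lb/kg = 114.0909 kg
Dose = 79 mcg/kg/min × 114.0909 kg = 9013.182 mcg/min
9013.182 mcg/min × 60 min/hr = 540790.9 mcg/hr
Concentration = 688 mg ÷ 172 mL = 4 mg/mL = 4000 mcg/mL
Rate = 540790.9 mcg/hr ÷ 4000 mcg/mL = 135.1977 mL/hr
Volume infused = 135.1977 mL/hr × 0.6 hr = 81.11864 mL
Volume remaining = 172 − 81.11864 = 90.88136 mL
Drug remaining = 90.88136 mL × 4000 mcg/mL = 363525.5 mcg = 363.5255 mg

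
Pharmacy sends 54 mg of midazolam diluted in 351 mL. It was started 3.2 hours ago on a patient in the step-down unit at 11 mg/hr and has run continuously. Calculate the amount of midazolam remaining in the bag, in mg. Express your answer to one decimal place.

18.8 mg

Concentration = 54 mg ÷ 351 mL = 0.1538462 mg/mL
Rate = 11 mg/hr ÷ 0.1538462 mg/mL = 71.5 mL/hr
Volume infused = 71.5 mL/hr × 3.2 hr = 228.8 mL
Volume remaining = 351 − 228.8 = 122.2 mL
Drug remaining = 122.2 mL × 0.1538462 mg/mL = 18.8 mg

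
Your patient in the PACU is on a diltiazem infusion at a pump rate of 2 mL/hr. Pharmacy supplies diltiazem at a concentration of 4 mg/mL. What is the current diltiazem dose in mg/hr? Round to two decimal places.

Drug rate = 2 mL/hr × 4 mg/mL = 8 mg/hr

8.00 mg/hr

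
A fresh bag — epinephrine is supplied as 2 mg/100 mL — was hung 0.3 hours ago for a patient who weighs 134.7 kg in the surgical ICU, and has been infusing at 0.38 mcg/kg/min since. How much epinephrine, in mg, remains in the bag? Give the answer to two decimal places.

Dose = 0.38 mcg/kg/min × 134.7 kg = 51.186 mcg/min
51.186 mcg/min × 60 min/hr = 3071.16 mcg/hr
Concentration = 2 mg ÷ 100 mL = 0.02 mg/mL = 20 mcg/mL
Rate = 3071.16 mcg/hr ÷ 20 mcg/mL = 153.558 mL/hr
Volume infused = 153.558 mL/hr × 0.3 hr = 46.0674 mL
Volume remaining = 100 − 46.0674 = 53.9326 mL
Drug remaining = 53.9326 mL × 20 mcg/mL = 1078.652 mcg = 1.078652 mg

1.08 mg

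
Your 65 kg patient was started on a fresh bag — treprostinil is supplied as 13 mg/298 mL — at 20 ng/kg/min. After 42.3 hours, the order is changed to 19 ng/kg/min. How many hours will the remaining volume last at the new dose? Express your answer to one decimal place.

130.9 hours

Initial rate:
Dose = 20 ng/kg/min × 65 kg = 1300 ng/min
1300 ng/min × 60 min/hr = 78000 ng/hr
Concentration = 13 mg ÷ 298 mL = 0.04362416 mg/mL = 43624.16 ng/mL
Rate = 78000 ng/hr ÷ 43624.16 ng/mL = 1.788 mL/hr
Volume infused so far = 1.788 mL/hr × 42.3 hr = 75.6324 mL
Volume remaining = 298 − 75.6324 = 222.3676 mL
New rate:
Dose = 19 ng/kg/min × 65 kg = 1235 ng/min
1235 ng/min × 60 min/hr = 74100 ng/hr
Rate = 74100 ng/hr ÷ 43624.16 ng/mL = 1.6986 mL/hr
Time remaining = 222.3676 mL ÷ 1.6986 mL/hr = 130.9123 hr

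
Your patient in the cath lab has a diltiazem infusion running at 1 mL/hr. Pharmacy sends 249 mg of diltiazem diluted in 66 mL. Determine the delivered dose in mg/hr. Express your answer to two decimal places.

3.77 mg/hr

Concentration = 249 mg ÷ 66 mL = 3.772727 mg/mL
Drug rate = 1 mL/hr × 3.772727 mg/mL = 3.772727 mg/hr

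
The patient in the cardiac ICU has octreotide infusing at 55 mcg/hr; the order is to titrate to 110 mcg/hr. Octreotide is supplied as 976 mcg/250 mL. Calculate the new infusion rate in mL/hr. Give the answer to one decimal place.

Concentration = 976 mcg ÷ 250 mL = 3.904 mcg/mL
Rate = 110 mcg/hr ÷ 3.904 mcg/mL = 28.17623 mL/hr

28.2 mL/hr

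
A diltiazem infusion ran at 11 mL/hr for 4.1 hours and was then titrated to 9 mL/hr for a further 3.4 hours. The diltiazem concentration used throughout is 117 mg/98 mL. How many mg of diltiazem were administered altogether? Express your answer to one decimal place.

90.4 mg

Concentration = 117 mg ÷ 98 mL = 1.193878 mg/mL
Stage 1: 11 mL/hr × 4.1 hr = 45.1 mL → 45.1 mL × 1.193878 mg/mL = 53.84388 mg
Stage 2: 9 mL/hr × 3.4 hr = 30.6 mL → 30.6 mL × 1.193878 mg/mL = 36.53265 mg
Total = 53.84388 + 36.53265 = 90.37653 mg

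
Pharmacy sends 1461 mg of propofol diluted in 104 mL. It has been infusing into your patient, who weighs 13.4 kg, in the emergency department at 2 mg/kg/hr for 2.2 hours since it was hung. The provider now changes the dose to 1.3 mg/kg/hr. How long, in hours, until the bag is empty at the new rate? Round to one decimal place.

80.5 hours

Initial rate:
Dose = 2 mg/kg/hr × 13.4 kg = 26.8 mg/hr
Concentration = 1461 mg ÷ 104 mL = 14.04808 mg/mL
Rate = 26.8 mg/hr ÷ 14.04808 mg/mL = 1.907734 mL/hr
Volume infused so far = 1.907734 mL/hr × 2.2 hr = 4.197016 mL
Volume remaining = 104 − 4.197016 = 99.80298 mL
New rate:
Dose = 1.3 mg/kg/hr × 13.4 kg = 17.42 mg/hr
Rate = 17.42 mg/hr ÷ 14.04808 mg/mL = 1.240027 mL/hr
Time remaining = 99.80298 mL ÷ 1.240027 mL/hr = 80.4845 hr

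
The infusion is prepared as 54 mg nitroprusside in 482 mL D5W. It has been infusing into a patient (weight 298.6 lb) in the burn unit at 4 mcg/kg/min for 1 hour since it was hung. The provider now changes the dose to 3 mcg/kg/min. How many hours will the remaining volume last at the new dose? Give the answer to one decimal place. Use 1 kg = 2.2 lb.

Initial rate:
Weight = 298.6 lb ÷ 2.2 lb/kg = 135.7273 kg
Dose = 4 mcg/kg/min × 135.7273 kg = 542.9091 mcg/min
542.9091 mcg/min × 60 min/hr = 32574.55 mcg/hr
Concentration = 54 mg ÷ 482 mL = 0.1120332 mg/mL = 112.0332 mcg/mL
Rate = 32574.55 mcg/hr ÷ 112.0332 mcg/mL = 290.758 mL/hr
Volume infused so far = 290.758 mL/hr × 1 hr = 290.758 mL
Volume remaining = 482 − 290.758 = 191.242 mL
New rate:
Dose = 3 mcg/kg/min × 135.7273 kg = 407.1818 mcg/min
407.1818 mcg/min × 60 min/hr = 24430.91 mcg/hr
Rate = 24430.91 mcg/hr ÷ 112.0332 mcg/mL = 218.0685 mL/hr
Time remaining = 191.242 mL ÷ 218.0685 mL/hr = 0.8769815 hr

0.9 hours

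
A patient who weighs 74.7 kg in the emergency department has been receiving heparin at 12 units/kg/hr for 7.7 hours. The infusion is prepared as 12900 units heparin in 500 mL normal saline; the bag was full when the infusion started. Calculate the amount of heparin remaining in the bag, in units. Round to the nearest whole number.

5998 units

Dose = 12 units/kg/hr × 74.7 kg = 896.4 units/hr
Concentration = 12900 units ÷ 500 mL = 25.8 units/mL
Rate = 896.4 units/hr ÷ 25.8 units/mL = 34.74419 mL/hr
Volume infused = 34.74419 mL/hr × 7.7 hr = 267.5302 mL
Volume remaining = 500 − 267.5302 = 232.4698 mL
Drug remaining = 232.4698 mL × 25.8 units/mL = 5997.72 units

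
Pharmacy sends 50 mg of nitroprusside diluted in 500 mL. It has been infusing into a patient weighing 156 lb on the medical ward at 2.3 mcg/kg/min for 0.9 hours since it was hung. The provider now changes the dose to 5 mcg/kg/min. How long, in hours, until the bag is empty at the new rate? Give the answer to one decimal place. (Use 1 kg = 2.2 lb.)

1.9 hours

Initial rate:
Weight = 156 lb ÷ 2.2 lb/kg = 70.90909 kg
Dose = 2.3 mcg/kg/min × 70.90909 kg = 163.0909 mcg/min
163.0909 mcg/min × 60 min/hr = 9785.455 mcg/hr
Concentration = 50 mg ÷ 500 mL = 0.1 mg/mL = 100 mcg/mL
Rate = 9785.455 mcg/hr ÷ 100 mcg/mL = 97.85455 mL/hr
Volume infused so far = 97.85455 mL/hr × 0.9 hr = 88.06909 mL
Volume remaining = 500 − 88.06909 = 411.9309 mL
New rate:
Dose = 5 mcg/kg/min × 70.90909 kg = 354.5455 mcg/min
354.5455 mcg/min × 60 min/hr = 21272.73 mcg/hr
Rate = 21272.73 mcg/hr ÷ 100 mcg/mL = 212.7273 mL/hr
Time remaining = 411.9309 mL ÷ 212.7273 mL/hr = 1.936427 hr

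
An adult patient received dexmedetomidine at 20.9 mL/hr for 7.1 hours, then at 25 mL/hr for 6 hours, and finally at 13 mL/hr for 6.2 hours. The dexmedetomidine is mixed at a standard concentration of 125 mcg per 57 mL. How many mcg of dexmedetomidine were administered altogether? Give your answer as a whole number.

831 mcg

Concentration = 125 mcg ÷ 57 mL = 2.192982 mcg/mL
Stage 1: 20.9 mL/hr × 7.1 hr = 148.39 mL → 148.39 mL × 2.192982 mcg/mL = 325.4167 mcg
Stage 2: 25 mL/hr × 6 hr = 150 mL → 150 mL × 2.192982 mcg/mL = 328.9474 mcg
Stage 3: 13 mL/hr × 6.2 hr = 80.6 mL → 80.6 mL × 2.192982 mcg/mL = 176.7544 mcg
Total = 325.4167 + 328.9474 + 176.7544 = 831.1184 mcg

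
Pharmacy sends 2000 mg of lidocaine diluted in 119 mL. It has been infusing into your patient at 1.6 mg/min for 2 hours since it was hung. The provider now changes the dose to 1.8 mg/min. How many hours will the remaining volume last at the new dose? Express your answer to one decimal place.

Initial rate:
1.6 mg/min × 60 min/hr = 96 mg/hr
Concentration = 2000 mg ÷ 119 mL = 16.80672 mg/mL
Rate = 96 mg/hr ÷ 16.80672 mg/mL = 5.712 mL/hr
Volume infused so far = 5.712 mL/hr × 2 hr = 11.424 mL
Volume remaining = 119 − 11.424 = 107.576 mL
New rate:
1.8 mg/min × 60 min/hr = 108 mg/hr
Rate = 108 mg/hr ÷ 16.80672 mg/mL = 6.426 mL/hr
Time remaining = 107.576 mL ÷ 6.426 mL/hr = 16.74074 hr

16.7 hours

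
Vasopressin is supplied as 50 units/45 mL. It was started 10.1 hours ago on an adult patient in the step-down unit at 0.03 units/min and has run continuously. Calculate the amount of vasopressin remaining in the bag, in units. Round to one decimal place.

0.03 units/min × 60 min/hr = 1.8 units/hr
Concentration = 50 units ÷ 45 mL = 1.111111 units/mL
Rate = 1.8 units/hr ÷ 1.111111 units/mL = 1.62 mL/hr
Volume infused = 1.62 mL/hr × 10.1 hr = 16.362 mL
Volume remaining = 45 − 16.362 = 28.638 mL
Drug remaining = 28.638 mL × 1.111111 units/mL = 31.82 units

31.8 units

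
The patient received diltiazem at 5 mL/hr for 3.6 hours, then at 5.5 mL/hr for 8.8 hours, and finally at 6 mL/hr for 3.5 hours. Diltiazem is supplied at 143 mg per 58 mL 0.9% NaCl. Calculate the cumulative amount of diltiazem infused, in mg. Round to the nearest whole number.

215 mg

Concentration = 143 mg ÷ 58 mL = 2.465517 mg/mL
Stage 1: 5 mL/hr × 3.6 hr = 18 mL → 18 mL × 2.465517 mg/mL = 44.37931 mg
Stage 2: 5.5 mL/hr × 8.8 hr = 48.4 mL → 48.4 mL × 2.465517 mg/mL = 119.331 mg
Stage 3: 6 mL/hr × 3.5 hr = 21 mL → 21 mL × 2.465517 mg/mL = 51.77586 mg
Total = 44.37931 + 119.331 + 51.77586 = 215.4862 mg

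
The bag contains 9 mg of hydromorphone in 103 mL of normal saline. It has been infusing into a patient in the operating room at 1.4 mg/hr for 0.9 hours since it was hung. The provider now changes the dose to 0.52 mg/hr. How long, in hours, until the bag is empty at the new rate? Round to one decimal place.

Initial rate:
Concentration = 9 mg ÷ 103 mL = 0.08737864 mg/mL
Rate = 1.4 mg/hr ÷ 0.08737864 mg/mL = 16.02222 mL/hr
Volume infused so far = 16.02222 mL/hr × 0.9 hr = 14.42 mL
Volume remaining = 103 − 14.42 = 88.58 mL
New rate:
Rate = 0.52 mg/hr ÷ 0.08737864 mg/mL = 5.951111 mL/hr
Time remaining = 88.58 mL ÷ 5.951111 mL/hr = 14.88462 hr

14.9 hours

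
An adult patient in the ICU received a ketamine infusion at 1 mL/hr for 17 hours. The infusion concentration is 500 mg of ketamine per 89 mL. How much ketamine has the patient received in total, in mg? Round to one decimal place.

95.5 mg

Concentration = 500 mg ÷ 89 mL = 5.617978 mg/mL
Drug rate = 1 mL/hr × 5.617978 mg/mL = 5.617978 mg/hr
Total = 5.617978 mg/hr × 17 hr = 95.50562 mg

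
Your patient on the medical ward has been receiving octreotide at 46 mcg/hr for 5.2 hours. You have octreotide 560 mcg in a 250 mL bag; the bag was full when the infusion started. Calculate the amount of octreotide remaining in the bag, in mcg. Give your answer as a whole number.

321 mcg

Concentration = 560 mcg ÷ 250 mL = 2.24 mcg/mL
Rate = 46 mcg/hr ÷ 2.24 mcg/mL = 20.53571 mL/hr
Volume infused = 20.53571 mL/hr × 5.2 hr = 106.7857 mL
Volume remaining = 250 − 106.7857 = 143.2143 mL
Drug remaining = 143.2143 mL × 2.24 mcg/mL = 320.8 mcg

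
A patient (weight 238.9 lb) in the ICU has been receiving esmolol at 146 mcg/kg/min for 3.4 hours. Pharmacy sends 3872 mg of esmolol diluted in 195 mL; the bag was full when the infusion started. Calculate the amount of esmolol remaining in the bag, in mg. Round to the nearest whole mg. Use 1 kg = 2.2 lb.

Weight = 238.9 lb ÷ 2.2 lb/kg = 108.5909 kg
Dose = 146 mcg/kg/min × 108.5909 kg = 15854.27 mcg/min
15854.27 mcg/min × 60 min/hr = 951256.4 mcg/hr
Concentration = 3872 mg ÷ 195 mL = 19.85641 mg/mL = 19856.41 mcg/mL
Rate = 951256.4 mcg/hr ÷ 19856.41 mcg/mL = 47.90676 mL/hr
Volume infused = 47.90676 mL/hr × 3.4 hr = 162.883 mL
Volume remaining = 195 − 162.883 = 32.117 mL
Drug remaining = 32.117 mL × 19856.41 mcg/mL = 637728.4 mcg = 637.7284 mg

638 mg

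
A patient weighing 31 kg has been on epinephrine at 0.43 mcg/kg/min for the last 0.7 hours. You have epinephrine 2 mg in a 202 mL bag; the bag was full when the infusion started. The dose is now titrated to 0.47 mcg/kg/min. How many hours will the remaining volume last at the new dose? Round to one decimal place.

1.6 hours

Initial rate:
Dose = 0.43 mcg/kg/min × 31 kg = 13.33 mcg/min
13.33 mcg/min × 60 min/hr = 799.8 mcg/hr
Concentration = 2 mg ÷ 202 mL = 0.00990099 mg/mL = 9.90099 mcg/mL
Rate = 799.8 mcg/hr ÷ 9.90099 mcg/mL = 80.7798 mL/hr
Volume infused so far = 80.7798 mL/hr × 0.7 hr = 56.54586 mL
Volume remaining = 202 − 56.54586 = 145.4541 mL
New rate:
Dose = 0.47 mcg/kg/min × 31 kg = 14.57 mcg/min
14.57 mcg/min × 60 min/hr = 874.2 mcg/hr
Rate = 874.2 mcg/hr ÷ 9.90099 mcg/mL = 88.2942 mL/hr
Time remaining = 145.4541 mL ÷ 88.2942 mL/hr = 1.64738 hr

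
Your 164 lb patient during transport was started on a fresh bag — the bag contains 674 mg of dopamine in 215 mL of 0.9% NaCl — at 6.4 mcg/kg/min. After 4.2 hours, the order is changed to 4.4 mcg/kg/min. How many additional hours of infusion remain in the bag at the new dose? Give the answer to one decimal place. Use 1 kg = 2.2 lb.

Initial rate:
Weight = 164 lb ÷ 2.2 lb/kg = 74.54545 kg
Dose = 6.4 mcg/kg/min × 74.54545 kg = 477.0909 mcg/min
477.0909 mcg/min × 60 min/hr = 28625.45 mcg/hr
Concentration = 674 mg ÷ 215 mL = 3.134884 mg/mL = 3134.884 mcg/mL
Rate = 28625.45 mcg/hr ÷ 3134.884 mcg/mL = 9.131265 mL/hr
Volume infused so far = 9.131265 mL/hr × 4.2 hr = 38.35131 mL
Volume remaining = 215 − 38.35131 = 176.6487 mL
New rate:
Dose = 4.4 mcg/kg/min × 74.54545 kg = 328 mcg/min
328 mcg/min × 60 min/hr = 19680 mcg/hr
Rate = 19680 mcg/hr ÷ 3134.884 mcg/mL = 6.277745 mL/hr
Time remaining = 176.6487 mL ÷ 6.277745 mL/hr = 28.13888 hr

28.1 hours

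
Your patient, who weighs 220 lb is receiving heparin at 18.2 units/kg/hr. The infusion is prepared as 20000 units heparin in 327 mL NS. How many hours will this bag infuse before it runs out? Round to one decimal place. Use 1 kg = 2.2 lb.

11.0 hours

Weight = 220 lb ÷ 2.2 lb/kg = 100 kg
Dose = 18.2 units/kg/hr × 100 kg = 1820 units/hr
Concentration = 20000 units ÷ 327 mL = 61.16208 units/mL
Rate = 1820 units/hr ÷ 61.16208 units/mL = 29.757 mL/hr
Duration = 327 mL ÷ 29.757 mL/hr = 10.98901 hr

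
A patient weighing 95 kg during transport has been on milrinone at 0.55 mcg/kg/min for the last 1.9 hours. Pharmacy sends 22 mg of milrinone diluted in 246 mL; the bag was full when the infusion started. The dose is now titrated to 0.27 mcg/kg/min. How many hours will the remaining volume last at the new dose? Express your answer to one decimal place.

Initial rate:
Dose = 0.55 mcg/kg/min × 95 kg = 52.25 mcg/min
52.25 mcg/min × 60 min/hr = 3135 mcg/hr
Concentration = 22 mg ÷ 246 mL = 0.08943089 mg/mL = 89.43089 mcg/mL
Rate = 3135 mcg/hr ÷ 89.43089 mcg/mL = 35.055 mL/hr
Volume infused so far = 35.055 mL/hr × 1.9 hr = 66.6045 mL
Volume remaining = 246 − 66.6045 = 179.3955 mL
New rate:
Dose = 0.27 mcg/kg/min × 95 kg = 25.65 mcg/min
25.65 mcg/min × 60 min/hr = 1539 mcg/hr
Rate = 1539 mcg/hr ÷ 89.43089 mcg/mL = 17.20882 mL/hr
Time remaining = 179.3955 mL ÷ 17.20882 mL/hr = 10.42463 hr

10.4 hours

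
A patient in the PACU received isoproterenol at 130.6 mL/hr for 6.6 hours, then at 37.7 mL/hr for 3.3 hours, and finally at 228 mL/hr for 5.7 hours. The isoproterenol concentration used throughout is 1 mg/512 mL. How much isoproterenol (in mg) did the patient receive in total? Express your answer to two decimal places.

4.46 mg

Concentration = 1 mg ÷ 512 mL = 0.001953125 mg/mL
Stage 1: 130.6 mL/hr × 6.6 hr = 861.96 mL → 861.96 mL × 0.001953125 mg/mL = 1.683516 mg
Stage 2: 37.7 mL/hr × 3.3 hr = 124.41 mL → 124.41 mL × 0.001953125 mg/mL = 0.2429883 mg
Stage 3: 228 mL/hr × 5.7 hr = 1299.6 mL → 1299.6 mL × 0.001953125 mg/mL = 2.538281 mg
Total = 1.683516 + 0.2429883 + 2.538281 = 4.464785 mg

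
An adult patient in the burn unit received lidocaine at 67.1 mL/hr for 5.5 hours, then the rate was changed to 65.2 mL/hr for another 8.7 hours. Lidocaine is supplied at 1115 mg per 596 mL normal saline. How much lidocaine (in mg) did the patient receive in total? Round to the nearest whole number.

Concentration = 1115 mg ÷ 596 mL = 1.870805 mg/mL
Stage 1: 67.1 mL/hr × 5.5 hr = 369.05 mL → 369.05 mL × 1.870805 mg/mL = 690.4207 mg
Stage 2: 65.2 mL/hr × 8.7 hr = 567.24 mL → 567.24 mL × 1.870805 mg/mL = 1061.196 mg
Total = 690.4207 + 1061.196 = 1751.616 mg

1752 mg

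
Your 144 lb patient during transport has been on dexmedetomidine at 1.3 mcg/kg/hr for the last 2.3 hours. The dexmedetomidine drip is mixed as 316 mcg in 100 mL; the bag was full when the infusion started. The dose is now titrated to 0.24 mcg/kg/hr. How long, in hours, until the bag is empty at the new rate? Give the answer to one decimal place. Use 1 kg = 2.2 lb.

Initial rate:
Weight = 144 lb ÷ 2.2 lb/kg = 65.45455 kg
Dose = 1.3 mcg/kg/hr × 65.45455 kg = 85.09091 mcg/hr
Concentration = 316 mcg ÷ 100 mL = 3.16 mcg/mL
Rate = 85.09091 mcg/hr ÷ 3.16 mcg/mL = 26.9275 mL/hr
Volume infused so far = 26.9275 mL/hr × 2.3 hr = 61.93326 mL
Volume remaining = 100 − 61.93326 = 38.06674 mL
New rate:
Dose = 0.24 mcg/kg/hr × 65.45455 kg = 15.70909 mcg/hr
Rate = 15.70909 mcg/hr ÷ 3.16 mcg/mL = 4.971231 mL/hr
Time remaining = 38.06674 mL ÷ 4.971231 mL/hr = 7.657407 hr

7.7 hours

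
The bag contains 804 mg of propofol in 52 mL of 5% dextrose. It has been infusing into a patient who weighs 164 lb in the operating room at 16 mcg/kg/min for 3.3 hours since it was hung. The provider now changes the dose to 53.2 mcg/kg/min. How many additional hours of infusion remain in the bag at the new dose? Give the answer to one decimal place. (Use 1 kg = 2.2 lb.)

Initial rate:
Weight = 164 lb ÷ 2.2 lb/kg = 74.54545 kg
Dose = 16 mcg/kg/min × 74.54545 kg = 1192.727 mcg/min
1192.727 mcg/min × 60 min/hr = 71563.64 mcg/hr
Concentration = 804 mg ÷ 52 mL = 15.46154 mg/mL = 15461.54 mcg/mL
Rate = 71563.64 mcg/hr ÷ 15461.54 mcg/mL = 4.628494 mL/hr
Volume infused so far = 4.628494 mL/hr × 3.3 hr = 15.27403 mL
Volume remaining = 52 − 15.27403 = 36.72597 mL
New rate:
Dose = 53.2 mcg/kg/min × 74.54545 kg = 3965.818 mcg/min
3965.818 mcg/min × 60 min/hr = 237949.1 mcg/hr
Rate = 237949.1 mcg/hr ÷ 15461.54 mcg/mL = 15.38974 mL/hr
Time remaining = 36.72597 mL ÷ 15.38974 mL/hr = 2.386393 hr

2.4 hours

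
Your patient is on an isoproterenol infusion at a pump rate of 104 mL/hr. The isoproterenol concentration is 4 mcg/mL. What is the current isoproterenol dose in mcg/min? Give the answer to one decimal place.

Drug rate = 104 mL/hr × 4 mcg/mL = 416 mcg/hr
416 mcg/hr ÷ 60 min/hr = 6.933333 mcg/min

6.9 mcg/min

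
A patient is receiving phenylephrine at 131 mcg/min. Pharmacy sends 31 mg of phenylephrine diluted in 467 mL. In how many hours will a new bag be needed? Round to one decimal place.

131 mcg/min × 60 min/hr = 7860 mcg/hr
Concentration = 31 mg ÷ 467 mL = 0.06638116 mg/mL = 66.38116 mcg/mL
Rate = 7860 mcg/hr ÷ 66.38116 mcg/mL = 118.4071 mL/hr
Duration = 467 mL ÷ 118.4071 mL/hr = 3.94402 hr

3.9 hours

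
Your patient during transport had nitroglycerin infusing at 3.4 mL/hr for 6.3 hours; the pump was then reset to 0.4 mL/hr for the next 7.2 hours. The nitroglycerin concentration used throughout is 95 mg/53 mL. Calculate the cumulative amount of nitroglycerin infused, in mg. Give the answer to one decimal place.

43.6 mg

Concentration = 95 mg ÷ 53 mL = 1.792453 mg/mL
Stage 1: 3.4 mL/hr × 6.3 hr = 21.42 mL → 21.42 mL × 1.792453 mg/mL = 38.39434 mg
Stage 2: 0.4 mL/hr × 7.2 hr = 2.88 mL → 2.88 mL × 1.792453 mg/mL = 5.162264 mg
Total = 38.39434 + 5.162264 = 43.5566 mg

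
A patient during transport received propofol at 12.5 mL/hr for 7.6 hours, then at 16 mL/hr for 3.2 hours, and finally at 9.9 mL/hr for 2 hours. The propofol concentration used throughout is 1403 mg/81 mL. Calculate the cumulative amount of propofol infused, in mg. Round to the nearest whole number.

2875 mg

Concentration = 1403 mg ÷ 81 mL = 17.32099 mg/mL
Stage 1: 12.5 mL/hr × 7.6 hr = 95 mL → 95 mL × 17.32099 mg/mL = 1645.494 mg
Stage 2: 16 mL/hr × 3.2 hr = 51.2 mL → 51.2 mL × 17.32099 mg/mL = 886.8346 mg
Stage 3: 9.9 mL/hr × 2 hr = 19.8 mL → 19.8 mL × 17.32099 mg/mL = 342.9556 mg
Total = 1645.494 + 886.8346 + 342.9556 = 2875.284 mg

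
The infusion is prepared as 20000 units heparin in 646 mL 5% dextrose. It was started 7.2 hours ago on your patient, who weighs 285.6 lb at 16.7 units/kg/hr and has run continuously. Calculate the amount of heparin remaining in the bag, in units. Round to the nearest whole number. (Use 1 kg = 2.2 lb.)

Weight = 285.6 lb ÷ 2.2 lb/kg = 129.8182 kg
Dose = 16.7 units/kg/hr × 129.8182 kg = 2167.964 units/hr
Concentration = 20000 units ÷ 646 mL = 30.95975 units/mL
Rate = 2167.964 units/hr ÷ 30.95975 units/mL = 70.02523 mL/hr
Volume infused = 70.02523 mL/hr × 7.2 hr = 504.1816 mL
Volume remaining = 646 − 504.1816 = 141.8184 mL
Drug remaining = 141.8184 mL × 30.95975 units/mL = 4390.662 units

4391 units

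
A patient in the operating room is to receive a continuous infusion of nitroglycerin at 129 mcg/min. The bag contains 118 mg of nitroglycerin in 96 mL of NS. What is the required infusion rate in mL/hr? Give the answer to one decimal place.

129 mcg/min × 60 min/hr = 7740 mcg/hr
Concentration = 118 mg ÷ 96 mL = 1.229167 mg/mL = 1229.167 mcg/mL
Rate = 7740 mcg/hr ÷ 1229.167 mcg/mL = 6.296949 mL/hr

6.3 mL/hr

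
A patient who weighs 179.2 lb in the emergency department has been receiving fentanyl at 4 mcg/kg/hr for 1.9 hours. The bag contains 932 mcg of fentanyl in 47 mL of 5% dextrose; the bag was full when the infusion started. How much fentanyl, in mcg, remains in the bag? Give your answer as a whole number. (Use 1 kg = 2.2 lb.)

313 mcg

Weight = 179.2 lb ÷ 2.2 lb/kg = 81.45455 kg
Dose = 4 mcg/kg/hr × 81.45455 kg = 325.8182 mcg/hr
Concentration = 932 mcg ÷ 47 mL = 19.82979 mcg/mL
Rate = 325.8182 mcg/hr ÷ 19.82979 mcg/mL = 16.43075 mL/hr
Volume infused = 16.43075 mL/hr × 1.9 hr = 31.21842 mL
Volume remaining = 47 − 31.21842 = 15.78158 mL
Drug remaining = 15.78158 mL × 19.82979 mcg/mL = 312.9455 mcg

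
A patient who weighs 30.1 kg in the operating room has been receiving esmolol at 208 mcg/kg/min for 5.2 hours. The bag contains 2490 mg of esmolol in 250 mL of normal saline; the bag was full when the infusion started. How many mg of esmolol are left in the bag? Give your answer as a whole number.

537 mg

Dose = 208 mcg/kg/min × 30.1 kg = 6260.8 mcg/min
6260.8 mcg/min × 60 min/hr = 375648 mcg/hr
Concentration = 2490 mg ÷ 250 mL = 9.96 mg/mL = 9960 mcg/mL
Rate = 375648 mcg/hr ÷ 9960 mcg/mL = 37.71566 mL/hr
Volume infused = 37.71566 mL/hr × 5.2 hr = 196.1214 mL
Volume remaining = 250 − 196.1214 = 53.87855 mL
Drug remaining = 53.87855 mL × 9960 mcg/mL = 536630.4 mcg = 536.6304 mg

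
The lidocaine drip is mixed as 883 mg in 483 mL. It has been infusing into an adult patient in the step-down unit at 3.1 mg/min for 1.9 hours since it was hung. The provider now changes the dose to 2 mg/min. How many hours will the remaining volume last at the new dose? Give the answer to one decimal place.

4.4 hours

Initial rate:
3.1 mg/min × 60 min/hr = 186 mg/hr
Concentration = 883 mg ÷ 483 mL = 1.828157 mg/mL
Rate = 186 mg/hr ÷ 1.828157 mg/mL = 101.7418 mL/hr
Volume infused so far = 101.7418 mL/hr × 1.9 hr = 193.3094 mL
Volume remaining = 483 − 193.3094 = 289.6906 mL
New rate:
2 mg/min × 60 min/hr = 120 mg/hr
Rate = 120 mg/hr ÷ 1.828157 mg/mL = 65.63986 mL/hr
Time remaining = 289.6906 mL ÷ 65.63986 mL/hr = 4.413333 hr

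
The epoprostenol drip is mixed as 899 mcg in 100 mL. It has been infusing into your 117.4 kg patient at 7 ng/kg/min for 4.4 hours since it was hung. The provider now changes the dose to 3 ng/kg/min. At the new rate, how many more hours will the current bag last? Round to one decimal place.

32.3 hours

Initial rate:
Dose = 7 ng/kg/min × 117.4 kg = 821.8 ng/min
821.8 ng/min × 60 min/hr = 49308 ng/hr
Concentration = 899 mcg ÷ 100 mL = 8.99 mcg/mL = 8990 ng/mL
Rate = 49308 ng/hr ÷ 8990 ng/mL = 5.484761 mL/hr
Volume infused so far = 5.484761 mL/hr × 4.4 hr = 24.13295 mL
Volume remaining = 100 − 24.13295 = 75.86705 mL
New rate:
Dose = 3 ng/kg/min × 117.4 kg = 352.2 ng/min
352.2 ng/min × 60 min/hr = 21132 ng/hr
Rate = 21132 ng/hr ÷ 8990 ng/mL = 2.350612 mL/hr
Time remaining = 75.86705 mL ÷ 2.350612 mL/hr = 32.27545 hr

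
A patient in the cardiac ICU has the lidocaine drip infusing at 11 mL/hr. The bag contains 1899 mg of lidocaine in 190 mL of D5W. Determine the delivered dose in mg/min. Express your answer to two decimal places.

1.83 mg/min

Concentration = 1899 mg ÷ 190 mL = 9.994737 mg/mL
Drug rate = 11 mL/hr × 9.994737 mg/mL = 109.9421 mg/hr
109.9421 mg/hr ÷ 60 min/hr = 1.832368 mg/min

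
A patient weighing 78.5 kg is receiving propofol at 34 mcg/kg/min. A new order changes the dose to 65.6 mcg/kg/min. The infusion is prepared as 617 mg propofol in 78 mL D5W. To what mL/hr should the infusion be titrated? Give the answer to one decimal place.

39.1 mL/hr

Dose = 65.6 mcg/kg/min × 78.5 kg = 5149.6 mcg/min
5149.6 mcg/min × 60 min/hr = 308976 mcg/hr
Concentration = 617 mg ÷ 78 mL = 7.910256 mg/mL = 7910.256 mcg/mL
Rate = 308976 mcg/hr ÷ 7910.256 mcg/mL = 39.06018 mL/hr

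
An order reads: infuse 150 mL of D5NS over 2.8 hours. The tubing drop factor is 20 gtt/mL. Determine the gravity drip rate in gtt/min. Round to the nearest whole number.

18 gtt/min

150 mL ÷ (2.8 hr × 60 = 168 min) = 0.8928571 mL/min
0.8928571 mL/min × 20 gtt/mL = 17.85714 gtt/min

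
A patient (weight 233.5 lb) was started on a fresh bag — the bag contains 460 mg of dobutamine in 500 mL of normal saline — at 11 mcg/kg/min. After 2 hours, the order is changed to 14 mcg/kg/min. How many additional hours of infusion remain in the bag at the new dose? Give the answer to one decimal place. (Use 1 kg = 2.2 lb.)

Initial rate:
Weight = 233.5 lb ÷ 2.2 lb/kg = 106.1364 kg
Dose = 11 mcg/kg/min × 106.1364 kg = 1167.5 mcg/min
1167.5 mcg/min × 60 min/hr = 70050 mcg/hr
Concentration = 460 mg ÷ 500 mL = 0.92 mg/mL = 920 mcg/mL
Rate = 70050 mcg/hr ÷ 920 mcg/mL = 76.1413 mL/hr
Volume infused so far = 76.1413 mL/hr × 2 hr = 152.2826 mL
Volume remaining = 500 − 152.2826 = 347.7174 mL
New rate:
Dose = 14 mcg/kg/min × 106.1364 kg = 1485.909 mcg/min
1485.909 mcg/min × 60 min/hr = 89154.55 mcg/hr
Rate = 89154.55 mcg/hr ÷ 920 mcg/mL = 96.90711 mL/hr
Time remaining = 347.7174 mL ÷ 96.90711 mL/hr = 3.588151 hr

3.6 hours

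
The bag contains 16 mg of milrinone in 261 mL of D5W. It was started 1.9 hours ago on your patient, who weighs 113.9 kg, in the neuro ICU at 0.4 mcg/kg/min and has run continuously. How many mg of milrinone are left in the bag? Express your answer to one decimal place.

10.8 mg

Dose = 0.4 mcg/kg/min × 113.9 kg = 45.56 mcg/min
45.56 mcg/min × 60 min/hr = 2733.6 mcg/hr
Concentration = 16 mg ÷ 261 mL = 0.06130268 mg/mL = 61.30268 mcg/mL
Rate = 2733.6 mcg/hr ÷ 61.30268 mcg/mL = 44.59185 mL/hr
Volume infused = 44.59185 mL/hr × 1.9 hr = 84.72452 mL
Volume remaining = 261 − 84.72452 = 176.2755 mL
Drug remaining = 176.2755 mL × 61.30268 mcg/mL = 10806.16 mcg = 10.80616 mg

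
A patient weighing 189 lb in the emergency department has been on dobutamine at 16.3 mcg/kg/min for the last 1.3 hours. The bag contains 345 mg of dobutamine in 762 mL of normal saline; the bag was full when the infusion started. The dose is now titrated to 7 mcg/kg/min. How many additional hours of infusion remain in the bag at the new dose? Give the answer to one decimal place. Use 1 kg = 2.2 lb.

Initial rate:
Weight = 189 lb ÷ 2.2 lb/kg = 85.90909 kg
Dose = 16.3 mcg/kg/min × 85.90909 kg = 1400.318 mcg/min
1400.318 mcg/min × 60 min/hr = 84019.09 mcg/hr
Concentration = 345 mg ÷ 762 mL = 0.4527559 mg/mL = 452.7559 mcg/mL
Rate = 84019.09 mcg/hr ÷ 452.7559 mcg/mL = 185.5726 mL/hr
Volume infused so far = 185.5726 mL/hr × 1.3 hr = 241.2444 mL
Volume remaining = 762 − 241.2444 = 520.7556 mL
New rate:
Dose = 7 mcg/kg/min × 85.90909 kg = 601.3636 mcg/min
601.3636 mcg/min × 60 min/hr = 36081.82 mcg/hr
Rate = 36081.82 mcg/hr ÷ 452.7559 mcg/mL = 79.69375 mL/hr
Time remaining = 520.7556 mL ÷ 79.69375 mL/hr = 6.53446 hr

6.5 hours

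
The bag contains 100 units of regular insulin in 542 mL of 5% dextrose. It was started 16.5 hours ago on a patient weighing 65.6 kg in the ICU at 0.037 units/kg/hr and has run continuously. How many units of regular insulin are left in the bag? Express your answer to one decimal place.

Dose = 0.037 units/kg/hr × 65.6 kg = 2.4272 units/hr
Concentration = 100 units ÷ 542 mL = 0.1845018 units/mL
Rate = 2.4272 units/hr ÷ 0.1845018 units/mL = 13.15542 mL/hr
Volume infused = 13.15542 mL/hr × 16.5 hr = 217.0645 mL
Volume remaining = 542 − 217.0645 = 324.9355 mL
Drug remaining = 324.9355 mL × 0.1845018 units/mL = 59.9512 units

60.0 units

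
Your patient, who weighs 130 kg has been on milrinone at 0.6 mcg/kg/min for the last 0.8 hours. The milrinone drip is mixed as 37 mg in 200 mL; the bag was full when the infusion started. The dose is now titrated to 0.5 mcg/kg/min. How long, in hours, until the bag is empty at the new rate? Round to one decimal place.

8.5 hours

Initial rate:
Dose = 0.6 mcg/kg/min × 130 kg = 78 mcg/min
78 mcg/min × 60 min/hr = 4680 mcg/hr
Concentration = 37 mg ÷ 200 mL = 0.185 mg/mL = 185 mcg/mL
Rate = 4680 mcg/hr ÷ 185 mcg/mL = 25.2973 mL/hr
Volume infused so far = 25.2973 mL/hr × 0.8 hr = 20.23784 mL
Volume remaining = 200 − 20.23784 = 179.7622 mL
New rate:
Dose = 0.5 mcg/kg/min × 130 kg = 65 mcg/min
65 mcg/min × 60 min/hr = 3900 mcg/hr
Rate = 3900 mcg/hr ÷ 185 mcg/mL = 21.08108 mL/hr
Time remaining = 179.7622 mL ÷ 21.08108 mL/hr = 8.527179 hr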